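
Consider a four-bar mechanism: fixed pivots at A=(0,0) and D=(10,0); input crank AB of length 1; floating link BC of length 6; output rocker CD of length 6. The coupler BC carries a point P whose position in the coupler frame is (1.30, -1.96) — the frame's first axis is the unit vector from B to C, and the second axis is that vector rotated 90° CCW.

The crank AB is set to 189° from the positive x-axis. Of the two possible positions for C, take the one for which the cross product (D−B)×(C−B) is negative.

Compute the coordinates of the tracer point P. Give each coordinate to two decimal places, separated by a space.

-0.55 -2.47

A=(0,0), D=(10.00,0)
B = A + 1.00·(cos189°, sin189°) = (-0.9877, -0.1564)
|BD| = 10.9888
circle(B,6.00) ∩ circle(D,6.00): a=5.4944, h=2.4107
  candidates: C₊=(4.4718,2.3323) cross=26.491; C₋=(4.5405,-2.4887) cross=-26.491
  mode - wants cross < 0 → take C=(4.5405,-2.4887) (cross=-26.491)
ex = (C−B)/|BC| = (0.9214,-0.3887); ey = (0.3887,0.9214)
P = B + 1.30·ex + -1.96·ey = (-0.5518,-2.4676)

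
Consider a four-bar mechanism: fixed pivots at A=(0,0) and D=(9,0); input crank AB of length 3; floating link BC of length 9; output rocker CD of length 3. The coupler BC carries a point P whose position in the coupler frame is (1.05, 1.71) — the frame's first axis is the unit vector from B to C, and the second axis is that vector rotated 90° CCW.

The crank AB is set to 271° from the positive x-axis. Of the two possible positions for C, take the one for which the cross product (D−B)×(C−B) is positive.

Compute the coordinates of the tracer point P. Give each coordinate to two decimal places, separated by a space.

A=(0,0), D=(9.00,0)
B = A + 3.00·(cos271°, sin271°) = (0.0524, -2.9995)
|BD| = 9.4370
circle(B,9.00) ∩ circle(D,3.00): a=8.5333, h=2.8606
  candidates: C₊=(7.2339,2.4250) cross=26.996; C₋=(9.0524,-2.9995) cross=-26.996
  mode + wants cross > 0 → take C=(7.2339,2.4250) (cross=26.996)
ex = (C−B)/|BC| = (0.7979,0.6027); ey = (-0.6027,0.7979)
P = B + 1.05·ex + 1.71·ey = (-0.1405,-1.0022)

-0.14 -1.00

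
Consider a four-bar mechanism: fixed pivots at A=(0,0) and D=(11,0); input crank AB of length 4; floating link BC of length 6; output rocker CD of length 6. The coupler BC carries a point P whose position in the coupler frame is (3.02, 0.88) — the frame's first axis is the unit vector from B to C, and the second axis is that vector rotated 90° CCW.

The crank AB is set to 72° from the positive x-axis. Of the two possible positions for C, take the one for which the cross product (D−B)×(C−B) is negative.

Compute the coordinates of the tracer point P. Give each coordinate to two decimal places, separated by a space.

3.84 2.04

A=(0,0), D=(11.00,0)
B = A + 4.00·(cos72°, sin72°) = (1.2361, 3.8042)
|BD| = 10.4789
circle(B,6.00) ∩ circle(D,6.00): a=5.2394, h=2.9238
  candidates: C₊=(7.1795,4.6264) cross=30.638; C₋=(5.0566,-0.8222) cross=-30.638
  mode - wants cross < 0 → take C=(5.0566,-0.8222) (cross=-30.638)
ex = (C−B)/|BC| = (0.6368,-0.7711); ey = (0.7711,0.6368)
P = B + 3.02·ex + 0.88·ey = (3.8376,2.0360)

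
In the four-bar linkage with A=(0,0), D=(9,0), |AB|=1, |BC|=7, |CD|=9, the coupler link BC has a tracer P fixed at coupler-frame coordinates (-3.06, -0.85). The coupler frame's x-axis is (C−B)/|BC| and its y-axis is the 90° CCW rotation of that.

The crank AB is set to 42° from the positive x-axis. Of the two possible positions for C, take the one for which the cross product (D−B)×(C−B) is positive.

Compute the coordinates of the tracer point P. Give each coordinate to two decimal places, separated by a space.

0.33 -2.48

A=(0,0), D=(9.00,0)
B = A + 1.00·(cos42°, sin42°) = (0.7431, 0.6691)
|BD| = 8.2839
circle(B,7.00) ∩ circle(D,9.00): a=2.2105, h=6.6418
  candidates: C₊=(3.4829,7.1107) cross=55.020; C₋=(2.4099,-6.1295) cross=-55.020
  mode + wants cross > 0 → take C=(3.4829,7.1107) (cross=55.020)
ex = (C−B)/|BC| = (0.3914,0.9202); ey = (-0.9202,0.3914)
P = B + -3.06·ex + -0.85·ey = (0.3277,-2.4794)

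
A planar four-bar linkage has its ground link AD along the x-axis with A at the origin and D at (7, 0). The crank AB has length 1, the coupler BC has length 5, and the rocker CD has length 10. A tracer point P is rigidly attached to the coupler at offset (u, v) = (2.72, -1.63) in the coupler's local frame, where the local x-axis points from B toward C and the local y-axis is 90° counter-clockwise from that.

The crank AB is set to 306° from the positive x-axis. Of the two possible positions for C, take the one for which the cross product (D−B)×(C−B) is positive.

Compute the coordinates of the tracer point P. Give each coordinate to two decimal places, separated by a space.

0.19 2.34

A=(0,0), D=(7.00,0)
B = A + 1.00·(cos306°, sin306°) = (0.5878, -0.8090)
|BD| = 6.4630
circle(B,5.00) ∩ circle(D,10.00): a=-2.5707, h=4.2885
  candidates: C₊=(-2.4995,3.1240) cross=27.717; C₋=(-1.4259,-5.3856) cross=-27.717
  mode + wants cross > 0 → take C=(-2.4995,3.1240) (cross=27.717)
ex = (C−B)/|BC| = (-0.6175,0.7866); ey = (-0.7866,-0.6175)
P = B + 2.72·ex + -1.63·ey = (0.1905,2.3370)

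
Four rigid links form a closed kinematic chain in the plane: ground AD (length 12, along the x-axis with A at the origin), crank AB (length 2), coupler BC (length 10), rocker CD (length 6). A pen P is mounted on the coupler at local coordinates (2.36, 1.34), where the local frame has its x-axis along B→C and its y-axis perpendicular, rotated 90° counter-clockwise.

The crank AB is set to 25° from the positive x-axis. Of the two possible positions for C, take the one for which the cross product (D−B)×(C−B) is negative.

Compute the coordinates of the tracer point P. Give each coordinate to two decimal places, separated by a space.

4.49 0.39

A=(0,0), D=(12.00,0)
B = A + 2.00·(cos25°, sin25°) = (1.8126, 0.8452)
|BD| = 10.2224
circle(B,10.00) ∩ circle(D,6.00): a=8.2416, h=5.6636
  candidates: C₊=(10.4943,5.8080) cross=57.896; C₋=(9.5577,-5.4804) cross=-57.896
  mode - wants cross < 0 → take C=(9.5577,-5.4804) (cross=-57.896)
ex = (C−B)/|BC| = (0.7745,-0.6326); ey = (0.6326,0.7745)
P = B + 2.36·ex + 1.34·ey = (4.4881,0.3902)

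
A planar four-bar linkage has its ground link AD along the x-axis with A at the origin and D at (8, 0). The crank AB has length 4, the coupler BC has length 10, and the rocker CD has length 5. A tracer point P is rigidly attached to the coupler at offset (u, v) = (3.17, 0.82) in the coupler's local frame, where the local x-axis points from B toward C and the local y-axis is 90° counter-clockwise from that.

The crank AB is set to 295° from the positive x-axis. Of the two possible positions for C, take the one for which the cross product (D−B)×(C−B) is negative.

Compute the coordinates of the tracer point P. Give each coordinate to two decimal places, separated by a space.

4.84 -2.73

A=(0,0), D=(8.00,0)
B = A + 4.00·(cos295°, sin295°) = (1.6905, -3.6252)
|BD| = 7.2768
circle(B,10.00) ∩ circle(D,5.00): a=8.7918, h=4.7650
  candidates: C₊=(6.9397,4.8863) cross=34.674; C₋=(11.6874,-3.3769) cross=-34.674
  mode - wants cross < 0 → take C=(11.6874,-3.3769) (cross=-34.674)
ex = (C−B)/|BC| = (0.9997,0.0248); ey = (-0.0248,0.9997)
P = B + 3.17·ex + 0.82·ey = (4.8391,-2.7267)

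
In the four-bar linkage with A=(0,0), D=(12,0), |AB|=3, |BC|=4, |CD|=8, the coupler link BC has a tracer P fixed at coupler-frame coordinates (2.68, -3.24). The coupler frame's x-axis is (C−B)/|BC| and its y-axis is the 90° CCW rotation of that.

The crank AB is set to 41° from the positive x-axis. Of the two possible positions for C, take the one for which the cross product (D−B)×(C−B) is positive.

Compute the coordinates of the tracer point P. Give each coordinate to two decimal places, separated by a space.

A=(0,0), D=(12.00,0)
B = A + 3.00·(cos41°, sin41°) = (2.2641, 1.9682)
|BD| = 9.9328
circle(B,4.00) ∩ circle(D,8.00): a=2.5502, h=3.0817
  candidates: C₊=(5.3744,4.4834) cross=30.610; C₋=(4.1531,-1.5577) cross=-30.610
  mode + wants cross > 0 → take C=(5.3744,4.4834) (cross=30.610)
ex = (C−B)/|BC| = (0.7776,0.6288); ey = (-0.6288,0.7776)
P = B + 2.68·ex + -3.24·ey = (6.3853,1.1341)

6.39 1.13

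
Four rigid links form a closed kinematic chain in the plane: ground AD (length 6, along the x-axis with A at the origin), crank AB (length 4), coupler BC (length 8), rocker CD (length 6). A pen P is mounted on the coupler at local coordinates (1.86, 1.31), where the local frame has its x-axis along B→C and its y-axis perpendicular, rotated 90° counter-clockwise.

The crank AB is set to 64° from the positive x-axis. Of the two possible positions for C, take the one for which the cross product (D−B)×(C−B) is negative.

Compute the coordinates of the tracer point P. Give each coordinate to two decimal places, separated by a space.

A=(0,0), D=(6.00,0)
B = A + 4.00·(cos64°, sin64°) = (1.7535, 3.5952)
|BD| = 5.5640
circle(B,8.00) ∩ circle(D,6.00): a=5.2982, h=5.9941
  candidates: C₊=(9.6702,4.7465) cross=33.351; C₋=(1.9240,-4.4030) cross=-33.351
  mode - wants cross < 0 → take C=(1.9240,-4.4030) (cross=-33.351)
ex = (C−B)/|BC| = (0.0213,-0.9998); ey = (0.9998,0.0213)
P = B + 1.86·ex + 1.31·ey = (3.1028,1.7635)

3.10 1.76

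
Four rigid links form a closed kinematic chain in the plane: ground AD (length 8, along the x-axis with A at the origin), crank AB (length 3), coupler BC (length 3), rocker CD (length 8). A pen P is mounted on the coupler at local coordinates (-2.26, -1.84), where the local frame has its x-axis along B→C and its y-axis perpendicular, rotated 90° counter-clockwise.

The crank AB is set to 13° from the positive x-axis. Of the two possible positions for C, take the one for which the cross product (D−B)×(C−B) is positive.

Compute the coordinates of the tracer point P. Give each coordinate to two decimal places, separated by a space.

5.78 1.23

A=(0,0), D=(8.00,0)
B = A + 3.00·(cos13°, sin13°) = (2.9231, 0.6749)
|BD| = 5.1215
circle(B,3.00) ∩ circle(D,8.00): a=-2.8087, h=1.0541
  candidates: C₊=(0.2778,2.0899) cross=5.399; C₋=(-0.0000,0.0000) cross=-5.399
  mode + wants cross > 0 → take C=(0.2778,2.0899) (cross=5.399)
ex = (C−B)/|BC| = (-0.8818,0.4717); ey = (-0.4717,-0.8818)
P = B + -2.26·ex + -1.84·ey = (5.7838,1.2313)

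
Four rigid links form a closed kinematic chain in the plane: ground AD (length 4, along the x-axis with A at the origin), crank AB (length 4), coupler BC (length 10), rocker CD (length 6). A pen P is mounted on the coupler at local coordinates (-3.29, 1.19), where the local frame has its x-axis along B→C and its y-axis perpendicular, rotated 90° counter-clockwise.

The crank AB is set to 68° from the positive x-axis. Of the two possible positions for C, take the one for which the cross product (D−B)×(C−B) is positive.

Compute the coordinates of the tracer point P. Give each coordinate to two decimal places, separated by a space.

A=(0,0), D=(4.00,0)
B = A + 4.00·(cos68°, sin68°) = (1.4984, 3.7087)
|BD| = 4.4735
circle(B,10.00) ∩ circle(D,6.00): a=9.3899, h=3.4393
  candidates: C₊=(9.6006,-2.1526) cross=15.386; C₋=(3.8979,-5.9991) cross=-15.386
  mode + wants cross > 0 → take C=(9.6006,-2.1526) (cross=15.386)
ex = (C−B)/|BC| = (0.8102,-0.5861); ey = (0.5861,0.8102)
P = B + -3.29·ex + 1.19·ey = (-0.4697,6.6013)

-0.47 6.60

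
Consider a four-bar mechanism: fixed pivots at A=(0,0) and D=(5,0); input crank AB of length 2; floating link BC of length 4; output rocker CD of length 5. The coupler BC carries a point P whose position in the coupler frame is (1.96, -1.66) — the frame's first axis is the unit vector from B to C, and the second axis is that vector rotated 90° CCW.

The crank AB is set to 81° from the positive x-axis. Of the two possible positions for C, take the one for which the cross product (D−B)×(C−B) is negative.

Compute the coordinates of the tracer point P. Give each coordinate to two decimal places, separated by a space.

-1.29 -0.03

A=(0,0), D=(5.00,0)
B = A + 2.00·(cos81°, sin81°) = (0.3129, 1.9754)
|BD| = 5.0864
circle(B,4.00) ∩ circle(D,5.00): a=1.6585, h=3.6400
  candidates: C₊=(3.2548,4.6855) cross=18.514; C₋=(0.4275,-2.0230) cross=-18.514
  mode - wants cross < 0 → take C=(0.4275,-2.0230) (cross=-18.514)
ex = (C−B)/|BC| = (0.0287,-0.9996); ey = (0.9996,0.0287)
P = B + 1.96·ex + -1.66·ey = (-1.2903,-0.0314)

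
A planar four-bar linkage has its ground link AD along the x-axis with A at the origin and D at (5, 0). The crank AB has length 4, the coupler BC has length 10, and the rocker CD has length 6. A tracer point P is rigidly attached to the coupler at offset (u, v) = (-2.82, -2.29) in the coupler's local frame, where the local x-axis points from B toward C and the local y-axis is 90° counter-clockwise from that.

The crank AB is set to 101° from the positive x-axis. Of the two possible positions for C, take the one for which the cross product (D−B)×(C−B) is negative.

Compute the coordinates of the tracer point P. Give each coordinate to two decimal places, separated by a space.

-3.87 5.82

A=(0,0), D=(5.00,0)
B = A + 4.00·(cos101°, sin101°) = (-0.7632, 3.9265)
|BD| = 6.9737
circle(B,10.00) ∩ circle(D,6.00): a=8.0755, h=5.8980
  candidates: C₊=(9.2314,4.2538) cross=41.131; C₋=(2.5898,-5.4946) cross=-41.131
  mode - wants cross < 0 → take C=(2.5898,-5.4946) (cross=-41.131)
ex = (C−B)/|BC| = (0.3353,-0.9421); ey = (0.9421,0.3353)
P = B + -2.82·ex + -2.29·ey = (-3.8662,5.8154)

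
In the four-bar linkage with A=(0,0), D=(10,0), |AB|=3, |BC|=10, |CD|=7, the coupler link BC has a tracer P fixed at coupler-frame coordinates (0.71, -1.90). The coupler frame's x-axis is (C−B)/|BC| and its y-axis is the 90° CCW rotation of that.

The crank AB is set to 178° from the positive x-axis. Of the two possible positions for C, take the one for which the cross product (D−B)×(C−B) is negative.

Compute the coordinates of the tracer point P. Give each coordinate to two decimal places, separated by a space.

A=(0,0), D=(10.00,0)
B = A + 3.00·(cos178°, sin178°) = (-2.9982, 0.1047)
|BD| = 12.9986
circle(B,10.00) ∩ circle(D,7.00): a=8.4610, h=5.3302
  candidates: C₊=(5.5055,5.3665) cross=69.285; C₋=(5.4197,-5.2934) cross=-69.285
  mode - wants cross < 0 → take C=(5.4197,-5.2934) (cross=-69.285)
ex = (C−B)/|BC| = (0.8418,-0.5398); ey = (0.5398,0.8418)
P = B + 0.71·ex + -1.90·ey = (-3.4262,-1.8780)

-3.43 -1.88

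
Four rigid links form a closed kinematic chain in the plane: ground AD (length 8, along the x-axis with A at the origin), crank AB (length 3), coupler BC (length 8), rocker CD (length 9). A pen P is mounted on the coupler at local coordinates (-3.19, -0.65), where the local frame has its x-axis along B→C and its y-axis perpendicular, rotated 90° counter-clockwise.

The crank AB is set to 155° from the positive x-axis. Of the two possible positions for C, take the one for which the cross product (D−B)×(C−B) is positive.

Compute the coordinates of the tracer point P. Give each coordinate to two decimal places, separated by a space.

A=(0,0), D=(8.00,0)
B = A + 3.00·(cos155°, sin155°) = (-2.7189, 1.2679)
|BD| = 10.7936
circle(B,8.00) ∩ circle(D,9.00): a=4.6093, h=6.5387
  candidates: C₊=(2.6265,7.2198) cross=70.576; C₋=(1.0904,-5.7670) cross=-70.576
  mode + wants cross > 0 → take C=(2.6265,7.2198) (cross=70.576)
ex = (C−B)/|BC| = (0.6682,0.7440); ey = (-0.7440,0.6682)
P = B + -3.19·ex + -0.65·ey = (-4.3668,-1.5398)

-4.37 -1.54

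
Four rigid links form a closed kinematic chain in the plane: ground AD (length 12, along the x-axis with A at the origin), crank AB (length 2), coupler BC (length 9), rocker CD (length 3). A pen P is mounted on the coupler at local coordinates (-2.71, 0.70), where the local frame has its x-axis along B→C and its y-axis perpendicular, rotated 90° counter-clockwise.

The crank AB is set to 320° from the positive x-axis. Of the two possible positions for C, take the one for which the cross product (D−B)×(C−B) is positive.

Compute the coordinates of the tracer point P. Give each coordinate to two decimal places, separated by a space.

-1.24 -1.66

A=(0,0), D=(12.00,0)
B = A + 2.00·(cos320°, sin320°) = (1.5321, -1.2856)
|BD| = 10.5466
circle(B,9.00) ∩ circle(D,3.00): a=8.6867, h=2.3539
  candidates: C₊=(9.8671,2.1097) cross=24.826; C₋=(10.4410,-2.5631) cross=-24.826
  mode + wants cross > 0 → take C=(9.8671,2.1097) (cross=24.826)
ex = (C−B)/|BC| = (0.9261,0.3772); ey = (-0.3772,0.9261)
P = B + -2.71·ex + 0.70·ey = (-1.2417,-1.6596)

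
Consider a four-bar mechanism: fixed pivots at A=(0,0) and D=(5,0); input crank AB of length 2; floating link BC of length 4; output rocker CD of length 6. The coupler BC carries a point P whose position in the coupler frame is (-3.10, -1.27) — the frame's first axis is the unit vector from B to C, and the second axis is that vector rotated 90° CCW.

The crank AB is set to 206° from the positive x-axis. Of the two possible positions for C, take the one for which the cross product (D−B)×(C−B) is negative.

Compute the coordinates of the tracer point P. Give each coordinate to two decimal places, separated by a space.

A=(0,0), D=(5.00,0)
B = A + 2.00·(cos206°, sin206°) = (-1.7976, -0.8767)
|BD| = 6.8539
circle(B,4.00) ∩ circle(D,6.00): a=1.9679, h=3.4824
  candidates: C₊=(-0.2913,2.8288) cross=23.868; C₋=(0.5996,-4.0788) cross=-23.868
  mode - wants cross < 0 → take C=(0.5996,-4.0788) (cross=-23.868)
ex = (C−B)/|BC| = (0.5993,-0.8005); ey = (0.8005,0.5993)
P = B + -3.10·ex + -1.27·ey = (-4.6721,0.8438)

-4.67 0.84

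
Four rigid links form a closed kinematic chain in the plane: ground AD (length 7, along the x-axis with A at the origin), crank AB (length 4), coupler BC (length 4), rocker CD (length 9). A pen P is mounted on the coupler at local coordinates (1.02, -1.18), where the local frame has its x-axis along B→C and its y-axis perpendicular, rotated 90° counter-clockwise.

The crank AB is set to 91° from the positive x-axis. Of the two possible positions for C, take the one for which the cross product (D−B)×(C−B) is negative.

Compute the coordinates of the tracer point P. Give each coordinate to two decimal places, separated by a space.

A=(0,0), D=(7.00,0)
B = A + 4.00·(cos91°, sin91°) = (-0.0698, 3.9994)
|BD| = 8.1226
circle(B,4.00) ∩ circle(D,9.00): a=0.0602, h=3.9995
  candidates: C₊=(1.9518,7.4509) cross=32.487; C₋=(-1.9867,0.4886) cross=-32.487
  mode - wants cross < 0 → take C=(-1.9867,0.4886) (cross=-32.487)
ex = (C−B)/|BC| = (-0.4792,-0.8777); ey = (0.8777,-0.4792)
P = B + 1.02·ex + -1.18·ey = (-1.5943,3.6696)

-1.59 3.67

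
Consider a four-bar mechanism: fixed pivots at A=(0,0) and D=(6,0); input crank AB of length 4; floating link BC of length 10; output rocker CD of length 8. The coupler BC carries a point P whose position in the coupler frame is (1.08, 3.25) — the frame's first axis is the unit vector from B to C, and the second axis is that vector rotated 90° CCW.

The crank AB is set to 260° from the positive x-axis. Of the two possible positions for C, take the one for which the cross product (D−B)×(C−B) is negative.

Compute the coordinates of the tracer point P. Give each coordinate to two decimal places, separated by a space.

A=(0,0), D=(6.00,0)
B = A + 4.00·(cos260°, sin260°) = (-0.6946, -3.9392)
|BD| = 7.7676
circle(B,10.00) ∩ circle(D,8.00): a=6.2011, h=7.8451
  candidates: C₊=(0.6714,5.9670) cross=60.938; C₋=(8.6285,-7.5559) cross=-60.938
  mode - wants cross < 0 → take C=(8.6285,-7.5559) (cross=-60.938)
ex = (C−B)/|BC| = (0.9323,-0.3617); ey = (0.3617,0.9323)
P = B + 1.08·ex + 3.25·ey = (1.4877,-1.2998)

1.49 -1.30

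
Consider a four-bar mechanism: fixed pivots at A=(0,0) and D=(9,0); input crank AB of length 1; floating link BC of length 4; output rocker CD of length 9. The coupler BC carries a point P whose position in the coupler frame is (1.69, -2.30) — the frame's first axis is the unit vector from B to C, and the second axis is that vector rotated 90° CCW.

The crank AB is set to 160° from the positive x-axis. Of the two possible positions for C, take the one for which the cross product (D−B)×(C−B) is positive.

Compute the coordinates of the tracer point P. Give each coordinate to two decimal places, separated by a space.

1.88 0.79

A=(0,0), D=(9.00,0)
B = A + 1.00·(cos160°, sin160°) = (-0.9397, 0.3420)
|BD| = 9.9456
circle(B,4.00) ∩ circle(D,9.00): a=1.7050, h=3.6184
  candidates: C₊=(0.8887,3.8997) cross=35.987; C₋=(0.6399,-3.3329) cross=-35.987
  mode + wants cross > 0 → take C=(0.8887,3.8997) (cross=35.987)
ex = (C−B)/|BC| = (0.4571,0.8894); ey = (-0.8894,0.4571)
P = B + 1.69·ex + -2.30·ey = (1.8785,0.7938)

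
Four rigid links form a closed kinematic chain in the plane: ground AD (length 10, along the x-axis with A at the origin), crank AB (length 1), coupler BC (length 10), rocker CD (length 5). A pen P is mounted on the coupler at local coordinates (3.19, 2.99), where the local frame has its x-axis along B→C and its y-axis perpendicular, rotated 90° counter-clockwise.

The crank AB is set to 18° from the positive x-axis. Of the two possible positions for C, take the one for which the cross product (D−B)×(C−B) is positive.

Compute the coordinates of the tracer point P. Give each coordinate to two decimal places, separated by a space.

A=(0,0), D=(10.00,0)
B = A + 1.00·(cos18°, sin18°) = (0.9511, 0.3090)
|BD| = 9.0542
circle(B,10.00) ∩ circle(D,5.00): a=8.6688, h=4.9851
  candidates: C₊=(9.7850,4.9954) cross=45.136; C₋=(9.4447,-4.9691) cross=-45.136
  mode + wants cross > 0 → take C=(9.7850,4.9954) (cross=45.136)
ex = (C−B)/|BC| = (0.8834,0.4686); ey = (-0.4686,0.8834)
P = B + 3.19·ex + 2.99·ey = (2.3679,4.4453)

2.37 4.45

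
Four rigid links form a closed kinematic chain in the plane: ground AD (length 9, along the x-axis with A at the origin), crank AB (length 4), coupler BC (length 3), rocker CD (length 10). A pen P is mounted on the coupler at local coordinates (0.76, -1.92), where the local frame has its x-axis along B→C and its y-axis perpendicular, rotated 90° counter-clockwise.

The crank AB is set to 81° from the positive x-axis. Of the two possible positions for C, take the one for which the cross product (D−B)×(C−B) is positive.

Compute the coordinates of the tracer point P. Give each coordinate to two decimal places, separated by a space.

2.69 4.01

A=(0,0), D=(9.00,0)
B = A + 4.00·(cos81°, sin81°) = (0.6257, 3.9508)
|BD| = 9.2594
circle(B,3.00) ∩ circle(D,10.00): a=-0.2842, h=2.9865
  candidates: C₊=(1.6430,6.7730) cross=27.653; C₋=(-0.9056,1.3710) cross=-27.653
  mode + wants cross > 0 → take C=(1.6430,6.7730) (cross=27.653)
ex = (C−B)/|BC| = (0.3391,0.9408); ey = (-0.9408,0.3391)
P = B + 0.76·ex + -1.92·ey = (2.6897,4.0147)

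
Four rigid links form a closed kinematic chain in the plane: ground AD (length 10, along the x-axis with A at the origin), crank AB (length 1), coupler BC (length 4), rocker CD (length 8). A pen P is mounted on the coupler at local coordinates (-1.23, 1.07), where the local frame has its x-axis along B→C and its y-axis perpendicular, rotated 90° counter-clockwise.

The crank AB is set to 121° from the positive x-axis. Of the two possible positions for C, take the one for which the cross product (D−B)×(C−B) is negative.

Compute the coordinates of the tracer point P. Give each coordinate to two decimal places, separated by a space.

-0.60 2.49

A=(0,0), D=(10.00,0)
B = A + 1.00·(cos121°, sin121°) = (-0.5150, 0.8572)
|BD| = 10.5499
circle(B,4.00) ∩ circle(D,8.00): a=3.0001, h=2.6457
  candidates: C₊=(2.6901,3.2504) cross=27.912; C₋=(2.2601,-2.0235) cross=-27.912
  mode - wants cross < 0 → take C=(2.2601,-2.0235) (cross=-27.912)
ex = (C−B)/|BC| = (0.6938,-0.7202); ey = (0.7202,0.6938)
P = B + -1.23·ex + 1.07·ey = (-0.5978,2.4853)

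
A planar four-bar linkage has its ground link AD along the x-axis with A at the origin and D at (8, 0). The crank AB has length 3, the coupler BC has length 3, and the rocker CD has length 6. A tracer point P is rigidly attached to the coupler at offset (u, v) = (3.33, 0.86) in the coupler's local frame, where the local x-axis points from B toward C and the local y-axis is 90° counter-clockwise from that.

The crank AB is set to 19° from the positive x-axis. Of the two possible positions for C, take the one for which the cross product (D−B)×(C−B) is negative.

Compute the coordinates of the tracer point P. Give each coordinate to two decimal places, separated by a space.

A=(0,0), D=(8.00,0)
B = A + 3.00·(cos19°, sin19°) = (2.8366, 0.9767)
|BD| = 5.2550
circle(B,3.00) ∩ circle(D,6.00): a=0.0585, h=2.9994
  candidates: C₊=(3.4515,3.9130) cross=15.762; C₋=(2.3366,-1.9813) cross=-15.762
  mode - wants cross < 0 → take C=(2.3366,-1.9813) (cross=-15.762)
ex = (C−B)/|BC| = (-0.1667,-0.9860); ey = (0.9860,-0.1667)
P = B + 3.33·ex + 0.86·ey = (3.1296,-2.4501)

3.13 -2.45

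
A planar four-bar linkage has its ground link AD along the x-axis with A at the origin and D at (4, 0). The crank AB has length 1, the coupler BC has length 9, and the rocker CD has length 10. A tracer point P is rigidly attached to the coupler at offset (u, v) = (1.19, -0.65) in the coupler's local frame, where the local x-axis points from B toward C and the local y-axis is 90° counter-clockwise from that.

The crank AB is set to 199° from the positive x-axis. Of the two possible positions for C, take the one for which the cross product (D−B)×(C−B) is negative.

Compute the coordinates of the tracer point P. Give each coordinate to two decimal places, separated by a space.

-1.44 -1.59

A=(0,0), D=(4.00,0)
B = A + 1.00·(cos199°, sin199°) = (-0.9455, -0.3256)
|BD| = 4.9562
circle(B,9.00) ∩ circle(D,10.00): a=0.5613, h=8.9825
  candidates: C₊=(-0.9754,8.6744) cross=44.519; C₋=(0.2046,-9.2518) cross=-44.519
  mode - wants cross < 0 → take C=(0.2046,-9.2518) (cross=-44.519)
ex = (C−B)/|BC| = (0.1278,-0.9918); ey = (0.9918,0.1278)
P = B + 1.19·ex + -0.65·ey = (-1.4381,-1.5889)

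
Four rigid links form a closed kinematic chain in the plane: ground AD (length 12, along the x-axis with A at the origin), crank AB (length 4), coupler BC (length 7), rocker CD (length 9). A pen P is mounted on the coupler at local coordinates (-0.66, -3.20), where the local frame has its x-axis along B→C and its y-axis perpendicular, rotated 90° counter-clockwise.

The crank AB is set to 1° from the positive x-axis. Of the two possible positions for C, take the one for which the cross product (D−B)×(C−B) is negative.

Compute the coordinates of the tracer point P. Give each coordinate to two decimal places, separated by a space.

A=(0,0), D=(12.00,0)
B = A + 4.00·(cos1°, sin1°) = (3.9994, 0.0698)
|BD| = 8.0009
circle(B,7.00) ∩ circle(D,9.00): a=2.0007, h=6.7080
  candidates: C₊=(6.0585,6.7601) cross=53.670; C₋=(5.9415,-6.6554) cross=-53.670
  mode - wants cross < 0 → take C=(5.9415,-6.6554) (cross=-53.670)
ex = (C−B)/|BC| = (0.2774,-0.9607); ey = (0.9607,0.2774)
P = B + -0.66·ex + -3.20·ey = (0.7419,-0.1839)

0.74 -0.18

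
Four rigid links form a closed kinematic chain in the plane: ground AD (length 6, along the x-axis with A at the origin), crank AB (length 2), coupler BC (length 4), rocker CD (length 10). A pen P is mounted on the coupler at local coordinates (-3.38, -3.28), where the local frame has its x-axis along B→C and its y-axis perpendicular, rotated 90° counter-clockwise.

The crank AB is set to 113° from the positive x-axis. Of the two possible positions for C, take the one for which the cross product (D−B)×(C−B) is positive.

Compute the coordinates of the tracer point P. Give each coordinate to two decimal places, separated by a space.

3.55 -0.00

A=(0,0), D=(6.00,0)
B = A + 2.00·(cos113°, sin113°) = (-0.7815, 1.8410)
|BD| = 7.0269
circle(B,4.00) ∩ circle(D,10.00): a=-2.4636, h=3.1513
  candidates: C₊=(-2.3333,5.5277) cross=22.144; C₋=(-3.9846,-0.5548) cross=-22.144
  mode + wants cross > 0 → take C=(-2.3333,5.5277) (cross=22.144)
ex = (C−B)/|BC| = (-0.3880,0.9217); ey = (-0.9217,-0.3880)
P = B + -3.38·ex + -3.28·ey = (3.5530,-0.0017)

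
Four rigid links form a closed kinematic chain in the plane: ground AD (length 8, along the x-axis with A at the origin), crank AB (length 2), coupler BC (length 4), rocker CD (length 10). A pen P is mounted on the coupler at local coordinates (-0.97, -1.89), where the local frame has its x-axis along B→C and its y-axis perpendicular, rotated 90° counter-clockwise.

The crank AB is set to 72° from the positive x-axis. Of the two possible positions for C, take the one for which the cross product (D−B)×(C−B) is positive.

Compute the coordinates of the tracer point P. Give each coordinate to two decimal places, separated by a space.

2.65 1.30

A=(0,0), D=(8.00,0)
B = A + 2.00·(cos72°, sin72°) = (0.6180, 1.9021)
|BD| = 7.6231
circle(B,4.00) ∩ circle(D,10.00): a=-1.6980, h=3.6217
  candidates: C₊=(-0.1226,5.8329) cross=27.608; C₋=(-1.9300,-1.1813) cross=-27.608
  mode + wants cross > 0 → take C=(-0.1226,5.8329) (cross=27.608)
ex = (C−B)/|BC| = (-0.1852,0.9827); ey = (-0.9827,-0.1852)
P = B + -0.97·ex + -1.89·ey = (2.6550,1.2988)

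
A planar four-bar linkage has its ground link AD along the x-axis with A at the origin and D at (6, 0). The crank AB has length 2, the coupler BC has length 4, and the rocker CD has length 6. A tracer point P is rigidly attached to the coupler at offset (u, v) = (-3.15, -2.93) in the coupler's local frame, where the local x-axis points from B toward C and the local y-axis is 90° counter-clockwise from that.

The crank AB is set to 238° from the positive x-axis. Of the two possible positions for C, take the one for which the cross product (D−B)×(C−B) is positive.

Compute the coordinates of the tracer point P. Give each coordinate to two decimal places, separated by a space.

0.56 -5.68

A=(0,0), D=(6.00,0)
B = A + 2.00·(cos238°, sin238°) = (-1.0598, -1.6961)
|BD| = 7.2607
circle(B,4.00) ∩ circle(D,6.00): a=2.2531, h=3.3051
  candidates: C₊=(0.3588,2.0439) cross=23.997; C₋=(1.9030,-4.3834) cross=-23.997
  mode + wants cross > 0 → take C=(0.3588,2.0439) (cross=23.997)
ex = (C−B)/|BC| = (0.3547,0.9350); ey = (-0.9350,0.3547)
P = B + -3.15·ex + -2.93·ey = (0.5625,-5.6805)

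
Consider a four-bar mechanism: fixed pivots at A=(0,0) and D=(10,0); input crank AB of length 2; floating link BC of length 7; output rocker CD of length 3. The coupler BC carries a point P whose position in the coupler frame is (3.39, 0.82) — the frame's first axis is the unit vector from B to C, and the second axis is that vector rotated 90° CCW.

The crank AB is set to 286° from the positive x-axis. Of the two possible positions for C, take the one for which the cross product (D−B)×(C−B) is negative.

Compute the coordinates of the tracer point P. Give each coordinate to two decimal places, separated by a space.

3.92 -1.01

A=(0,0), D=(10.00,0)
B = A + 2.00·(cos286°, sin286°) = (0.5513, -1.9225)
|BD| = 9.6423
circle(B,7.00) ∩ circle(D,3.00): a=6.8954, h=1.2059
  candidates: C₊=(7.0677,0.6340) cross=11.627; C₋=(7.5486,-1.7294) cross=-11.627
  mode - wants cross < 0 → take C=(7.5486,-1.7294) (cross=-11.627)
ex = (C−B)/|BC| = (0.9996,0.0276); ey = (-0.0276,0.9996)
P = B + 3.39·ex + 0.82·ey = (3.9174,-1.0093)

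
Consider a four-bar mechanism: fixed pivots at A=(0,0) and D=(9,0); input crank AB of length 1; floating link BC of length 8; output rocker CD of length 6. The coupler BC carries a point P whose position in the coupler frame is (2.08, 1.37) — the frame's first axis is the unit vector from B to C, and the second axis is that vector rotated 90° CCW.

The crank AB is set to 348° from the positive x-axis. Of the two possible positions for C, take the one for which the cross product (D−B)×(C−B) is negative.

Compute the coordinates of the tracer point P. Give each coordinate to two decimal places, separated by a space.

A=(0,0), D=(9.00,0)
B = A + 1.00·(cos348°, sin348°) = (0.9781, -0.2079)
|BD| = 8.0245
circle(B,8.00) ∩ circle(D,6.00): a=5.7569, h=5.5550
  candidates: C₊=(6.5892,5.4944) cross=44.576; C₋=(6.8771,-5.6119) cross=-44.576
  mode - wants cross < 0 → take C=(6.8771,-5.6119) (cross=-44.576)
ex = (C−B)/|BC| = (0.7374,-0.6755); ey = (0.6755,0.7374)
P = B + 2.08·ex + 1.37·ey = (3.4373,-0.6028)

3.44 -0.60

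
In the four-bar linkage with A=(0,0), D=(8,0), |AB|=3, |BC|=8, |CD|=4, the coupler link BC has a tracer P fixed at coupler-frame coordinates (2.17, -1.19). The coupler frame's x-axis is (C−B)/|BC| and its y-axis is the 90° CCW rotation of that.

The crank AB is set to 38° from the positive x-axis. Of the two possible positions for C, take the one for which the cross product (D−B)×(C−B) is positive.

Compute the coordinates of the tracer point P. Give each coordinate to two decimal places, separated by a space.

A=(0,0), D=(8.00,0)
B = A + 3.00·(cos38°, sin38°) = (2.3640, 1.8470)
|BD| = 5.9309
circle(B,8.00) ∩ circle(D,4.00): a=7.0121, h=3.8511
  candidates: C₊=(10.2267,3.3229) cross=22.841; C₋=(7.8281,-3.9963) cross=-22.841
  mode + wants cross > 0 → take C=(10.2267,3.3229) (cross=22.841)
ex = (C−B)/|BC| = (0.9828,0.1845); ey = (-0.1845,0.9828)
P = B + 2.17·ex + -1.19·ey = (4.7163,1.0778)

4.72 1.08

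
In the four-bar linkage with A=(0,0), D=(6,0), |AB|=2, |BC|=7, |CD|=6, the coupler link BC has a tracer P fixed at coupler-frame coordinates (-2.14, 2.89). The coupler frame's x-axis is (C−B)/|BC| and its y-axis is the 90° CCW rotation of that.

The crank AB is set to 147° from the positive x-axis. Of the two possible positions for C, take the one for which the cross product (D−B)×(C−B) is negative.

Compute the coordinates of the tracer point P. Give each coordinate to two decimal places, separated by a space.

-0.49 4.49

A=(0,0), D=(6.00,0)
B = A + 2.00·(cos147°, sin147°) = (-1.6773, 1.0893)
|BD| = 7.7542
circle(B,7.00) ∩ circle(D,6.00): a=4.7154, h=5.1735
  candidates: C₊=(3.7180,5.5491) cross=40.117; C₋=(2.2645,-4.6953) cross=-40.117
  mode - wants cross < 0 → take C=(2.2645,-4.6953) (cross=-40.117)
ex = (C−B)/|BC| = (0.5631,-0.8264); ey = (0.8264,0.5631)
P = B + -2.14·ex + 2.89·ey = (-0.4942,4.4851)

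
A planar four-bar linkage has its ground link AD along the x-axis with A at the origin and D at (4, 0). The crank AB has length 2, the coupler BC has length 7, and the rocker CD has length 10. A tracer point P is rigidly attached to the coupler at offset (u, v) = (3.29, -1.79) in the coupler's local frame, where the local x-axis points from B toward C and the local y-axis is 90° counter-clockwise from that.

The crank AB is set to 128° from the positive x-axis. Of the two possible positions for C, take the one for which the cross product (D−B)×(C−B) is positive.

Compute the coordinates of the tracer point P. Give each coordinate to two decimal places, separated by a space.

A=(0,0), D=(4.00,0)
B = A + 2.00·(cos128°, sin128°) = (-1.2313, 1.5760)
|BD| = 5.4636
circle(B,7.00) ∩ circle(D,10.00): a=-1.9355, h=6.7271
  candidates: C₊=(-1.1440,8.5755) cross=36.754; C₋=(-5.0250,-4.3068) cross=-36.754
  mode + wants cross > 0 → take C=(-1.1440,8.5755) (cross=36.754)
ex = (C−B)/|BC| = (0.0125,0.9999); ey = (-0.9999,0.0125)
P = B + 3.29·ex + -1.79·ey = (0.5996,4.8434)

0.60 4.84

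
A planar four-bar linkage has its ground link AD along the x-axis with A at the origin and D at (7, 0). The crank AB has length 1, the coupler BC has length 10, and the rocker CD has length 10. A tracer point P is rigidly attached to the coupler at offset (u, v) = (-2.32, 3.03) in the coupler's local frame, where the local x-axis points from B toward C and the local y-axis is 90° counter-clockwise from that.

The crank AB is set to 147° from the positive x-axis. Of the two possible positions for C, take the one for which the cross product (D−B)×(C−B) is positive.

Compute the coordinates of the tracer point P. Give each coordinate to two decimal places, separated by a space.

A=(0,0), D=(7.00,0)
B = A + 1.00·(cos147°, sin147°) = (-0.8387, 0.5446)
|BD| = 7.8576
circle(B,10.00) ∩ circle(D,10.00): a=3.9288, h=9.1959
  candidates: C₊=(3.7181,9.4461) cross=72.257; C₋=(2.4433,-8.9015) cross=-72.257
  mode + wants cross > 0 → take C=(3.7181,9.4461) (cross=72.257)
ex = (C−B)/|BC| = (0.4557,0.8901); ey = (-0.8901,0.4557)
P = B + -2.32·ex + 3.03·ey = (-4.5930,-0.1398)

-4.59 -0.14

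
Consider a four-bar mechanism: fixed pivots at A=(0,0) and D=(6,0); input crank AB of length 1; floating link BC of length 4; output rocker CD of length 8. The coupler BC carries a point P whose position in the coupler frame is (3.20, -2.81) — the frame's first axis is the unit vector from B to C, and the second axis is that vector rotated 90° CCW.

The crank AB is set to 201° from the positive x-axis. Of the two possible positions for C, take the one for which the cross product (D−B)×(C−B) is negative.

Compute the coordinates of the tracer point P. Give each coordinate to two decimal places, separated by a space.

-3.56 -3.71

A=(0,0), D=(6.00,0)
B = A + 1.00·(cos201°, sin201°) = (-0.9336, -0.3584)
|BD| = 6.9428
circle(B,4.00) ∩ circle(D,8.00): a=0.0146, h=4.0000
  candidates: C₊=(-1.1254,3.6370) cross=27.771; C₋=(-0.7125,-4.3523) cross=-27.771
  mode - wants cross < 0 → take C=(-0.7125,-4.3523) (cross=-27.771)
ex = (C−B)/|BC| = (0.0553,-0.9985); ey = (0.9985,0.0553)
P = B + 3.20·ex + -2.81·ey = (-3.5624,-3.7088)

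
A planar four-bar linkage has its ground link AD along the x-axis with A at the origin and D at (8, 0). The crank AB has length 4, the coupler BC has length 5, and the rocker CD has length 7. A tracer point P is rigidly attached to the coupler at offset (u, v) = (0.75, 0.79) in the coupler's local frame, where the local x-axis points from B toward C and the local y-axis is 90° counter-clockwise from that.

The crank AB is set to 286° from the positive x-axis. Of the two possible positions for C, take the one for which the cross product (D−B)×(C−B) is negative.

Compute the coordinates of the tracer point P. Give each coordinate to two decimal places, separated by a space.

2.16 -3.57

A=(0,0), D=(8.00,0)
B = A + 4.00·(cos286°, sin286°) = (1.1025, -3.8450)
|BD| = 7.8968
circle(B,5.00) ∩ circle(D,7.00): a=2.4288, h=4.3705
  candidates: C₊=(1.0959,1.1549) cross=34.513; C₋=(5.3520,-6.4798) cross=-34.513
  mode - wants cross < 0 → take C=(5.3520,-6.4798) (cross=-34.513)
ex = (C−B)/|BC| = (0.8499,-0.5270); ey = (0.5270,0.8499)
P = B + 0.75·ex + 0.79·ey = (2.1563,-3.5688)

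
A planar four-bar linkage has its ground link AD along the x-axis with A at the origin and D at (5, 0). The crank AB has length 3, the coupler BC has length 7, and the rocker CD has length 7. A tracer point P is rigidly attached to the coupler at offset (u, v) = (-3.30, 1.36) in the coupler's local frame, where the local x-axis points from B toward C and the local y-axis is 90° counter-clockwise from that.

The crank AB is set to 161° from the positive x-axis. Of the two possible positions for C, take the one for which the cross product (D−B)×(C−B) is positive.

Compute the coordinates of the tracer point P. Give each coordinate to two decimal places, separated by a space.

A=(0,0), D=(5.00,0)
B = A + 3.00·(cos161°, sin161°) = (-2.8366, 0.9767)
|BD| = 7.8972
circle(B,7.00) ∩ circle(D,7.00): a=3.9486, h=5.7800
  candidates: C₊=(1.7966,6.2240) cross=45.646; C₋=(0.3669,-5.2473) cross=-45.646
  mode + wants cross > 0 → take C=(1.7966,6.2240) (cross=45.646)
ex = (C−B)/|BC| = (0.6619,0.7496); ey = (-0.7496,0.6619)
P = B + -3.30·ex + 1.36·ey = (-6.0402,-0.5969)

-6.04 -0.60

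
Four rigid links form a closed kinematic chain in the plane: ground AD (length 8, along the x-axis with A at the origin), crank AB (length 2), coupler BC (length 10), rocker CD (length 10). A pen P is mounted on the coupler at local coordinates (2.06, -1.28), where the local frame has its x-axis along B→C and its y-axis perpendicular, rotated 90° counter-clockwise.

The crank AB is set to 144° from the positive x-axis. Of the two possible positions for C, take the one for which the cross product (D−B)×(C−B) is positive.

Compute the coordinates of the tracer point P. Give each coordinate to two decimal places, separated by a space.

0.63 2.09

A=(0,0), D=(8.00,0)
B = A + 2.00·(cos144°, sin144°) = (-1.6180, 1.1756)
|BD| = 9.6896
circle(B,10.00) ∩ circle(D,10.00): a=4.8448, h=8.7480
  candidates: C₊=(4.2523,9.2712) cross=84.765; C₋=(2.1296,-8.0956) cross=-84.765
  mode + wants cross > 0 → take C=(4.2523,9.2712) (cross=84.765)
ex = (C−B)/|BC| = (0.5870,0.8096); ey = (-0.8096,0.5870)
P = B + 2.06·ex + -1.28·ey = (0.6275,2.0919)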